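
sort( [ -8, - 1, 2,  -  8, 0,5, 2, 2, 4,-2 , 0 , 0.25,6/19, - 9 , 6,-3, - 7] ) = [ - 9,-8,  -  8, - 7, - 3, - 2, - 1,0, 0, 0.25, 6/19, 2,2, 2, 4, 5,6 ] 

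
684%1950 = 684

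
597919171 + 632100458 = 1230019629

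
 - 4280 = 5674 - 9954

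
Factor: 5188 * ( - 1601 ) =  - 2^2 *1297^1 * 1601^1 = - 8305988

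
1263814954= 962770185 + 301044769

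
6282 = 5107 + 1175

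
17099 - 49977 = -32878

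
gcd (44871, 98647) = 1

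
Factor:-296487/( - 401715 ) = 3^1*5^( - 1)*113^( - 1) * 139^1  =  417/565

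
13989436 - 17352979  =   - 3363543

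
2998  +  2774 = 5772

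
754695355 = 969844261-215148906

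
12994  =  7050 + 5944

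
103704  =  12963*8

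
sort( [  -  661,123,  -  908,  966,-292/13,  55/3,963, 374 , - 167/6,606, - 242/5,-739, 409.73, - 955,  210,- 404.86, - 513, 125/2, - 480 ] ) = [  -  955, - 908, -739, - 661, - 513, - 480 ,- 404.86, - 242/5, - 167/6, - 292/13,55/3,  125/2,  123 , 210, 374, 409.73, 606,  963 , 966 ] 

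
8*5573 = 44584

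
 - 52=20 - 72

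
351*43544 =15283944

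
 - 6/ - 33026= 3/16513 =0.00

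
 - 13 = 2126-2139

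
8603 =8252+351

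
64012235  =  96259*665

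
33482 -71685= - 38203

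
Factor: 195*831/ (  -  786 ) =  - 54015/262 = - 2^( - 1)*3^1 * 5^1* 13^1*131^(  -  1 )*277^1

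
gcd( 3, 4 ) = 1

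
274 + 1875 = 2149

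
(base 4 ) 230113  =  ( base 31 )2ti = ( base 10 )2839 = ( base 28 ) 3hb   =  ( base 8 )5427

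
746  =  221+525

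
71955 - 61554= 10401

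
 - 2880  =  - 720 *4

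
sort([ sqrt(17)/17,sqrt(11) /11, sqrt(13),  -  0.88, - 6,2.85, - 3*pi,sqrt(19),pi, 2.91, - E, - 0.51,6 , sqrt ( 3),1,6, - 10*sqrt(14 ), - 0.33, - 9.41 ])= [  -  10*sqrt ( 14), - 3*pi, - 9.41,- 6, - E,-0.88, - 0.51, - 0.33,  sqrt( 17)/17 , sqrt( 11 ) /11 , 1, sqrt(3),2.85,2.91,pi,  sqrt(13),sqrt(19),6,6]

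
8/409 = 8/409= 0.02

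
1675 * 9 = 15075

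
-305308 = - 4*76327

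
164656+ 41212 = 205868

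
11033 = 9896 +1137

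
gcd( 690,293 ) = 1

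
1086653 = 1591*683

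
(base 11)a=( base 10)10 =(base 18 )a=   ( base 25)A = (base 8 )12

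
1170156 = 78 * 15002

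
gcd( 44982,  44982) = 44982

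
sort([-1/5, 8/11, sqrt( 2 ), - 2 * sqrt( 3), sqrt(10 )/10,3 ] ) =[-2*sqrt( 3 ), - 1/5 , sqrt( 10) /10, 8/11,sqrt( 2),3 ]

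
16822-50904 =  - 34082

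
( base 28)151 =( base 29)12q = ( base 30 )10P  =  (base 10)925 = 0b1110011101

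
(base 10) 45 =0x2d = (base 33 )1C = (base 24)1L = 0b101101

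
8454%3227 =2000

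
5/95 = 1/19 = 0.05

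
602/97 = 602/97 = 6.21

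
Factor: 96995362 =2^1*48497681^1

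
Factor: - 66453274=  - 2^1*31^1*89^1*12043^1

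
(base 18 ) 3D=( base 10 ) 67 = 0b1000011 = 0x43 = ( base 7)124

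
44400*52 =2308800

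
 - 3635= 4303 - 7938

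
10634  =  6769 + 3865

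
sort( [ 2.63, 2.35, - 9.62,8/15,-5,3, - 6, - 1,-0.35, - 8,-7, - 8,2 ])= [ - 9.62,-8, - 8 , - 7, - 6,-5,-1 , - 0.35, 8/15,2, 2.35,2.63,3]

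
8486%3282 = 1922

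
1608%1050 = 558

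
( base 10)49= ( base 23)23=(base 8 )61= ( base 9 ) 54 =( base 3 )1211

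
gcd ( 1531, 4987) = 1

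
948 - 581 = 367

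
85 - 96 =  - 11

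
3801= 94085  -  90284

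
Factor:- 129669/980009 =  - 3^1 * 67^( - 1)*14627^( - 1 )*43223^1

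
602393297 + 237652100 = 840045397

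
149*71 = 10579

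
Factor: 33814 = 2^1*11^1*29^1*53^1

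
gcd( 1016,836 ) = 4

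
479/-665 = -1 + 186/665 = - 0.72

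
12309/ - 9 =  - 1368 + 1/3 = -  1367.67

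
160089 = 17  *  9417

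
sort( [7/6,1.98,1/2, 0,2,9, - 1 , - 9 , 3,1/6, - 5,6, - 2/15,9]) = [  -  9, - 5,-1, - 2/15, 0, 1/6,1/2,7/6, 1.98, 2, 3,6, 9,9] 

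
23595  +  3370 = 26965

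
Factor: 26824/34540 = 2^1*5^(-1)*7^1*11^(  -  1 )*157^( - 1)*479^1  =  6706/8635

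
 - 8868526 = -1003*8842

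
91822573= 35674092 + 56148481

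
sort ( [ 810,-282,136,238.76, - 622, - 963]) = [ - 963, - 622, - 282,  136,238.76, 810]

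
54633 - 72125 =  -  17492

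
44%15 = 14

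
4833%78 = 75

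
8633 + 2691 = 11324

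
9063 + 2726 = 11789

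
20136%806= 792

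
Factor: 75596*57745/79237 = 4365291020/79237 = 2^2*5^1*17^(-1) *59^ ( - 1)*79^(-1) * 11549^1*18899^1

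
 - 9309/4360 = -3 +3771/4360=   - 2.14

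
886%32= 22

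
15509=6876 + 8633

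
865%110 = 95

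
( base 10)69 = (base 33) 23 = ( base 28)2d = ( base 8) 105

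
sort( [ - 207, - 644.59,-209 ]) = [ - 644.59,  -  209,  -  207] 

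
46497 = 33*1409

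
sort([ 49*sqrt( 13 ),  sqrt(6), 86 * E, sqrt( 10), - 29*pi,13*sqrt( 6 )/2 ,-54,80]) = [ - 29*pi  , - 54, sqrt(6),sqrt( 10) , 13 * sqrt( 6 ) /2, 80, 49*sqrt(  13),  86*E ]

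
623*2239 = 1394897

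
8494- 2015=6479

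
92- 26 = 66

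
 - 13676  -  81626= - 95302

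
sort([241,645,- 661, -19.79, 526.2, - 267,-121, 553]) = [  -  661, - 267,  -  121, - 19.79,241,  526.2, 553,  645 ]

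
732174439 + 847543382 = 1579717821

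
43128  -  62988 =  -19860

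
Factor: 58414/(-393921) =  - 2^1*3^( - 2)*11^ (-1)*23^(-1 )*173^( - 1 )*29207^1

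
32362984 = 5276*6134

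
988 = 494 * 2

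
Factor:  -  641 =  - 641^1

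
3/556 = 3/556= 0.01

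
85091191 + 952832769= 1037923960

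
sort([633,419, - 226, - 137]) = [-226, - 137, 419,  633]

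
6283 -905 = 5378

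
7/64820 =1/9260 = 0.00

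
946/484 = 1 + 21/22 = 1.95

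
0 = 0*92512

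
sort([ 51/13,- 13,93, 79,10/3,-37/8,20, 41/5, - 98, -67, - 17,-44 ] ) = [  -  98, - 67, - 44 , -17, - 13 , - 37/8,  10/3, 51/13,41/5,20,  79, 93]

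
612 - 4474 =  - 3862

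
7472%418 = 366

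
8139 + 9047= 17186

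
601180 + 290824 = 892004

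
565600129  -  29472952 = 536127177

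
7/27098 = 7/27098 = 0.00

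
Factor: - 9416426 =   -  2^1*37^1*127249^1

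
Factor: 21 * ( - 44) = - 924= - 2^2*3^1 * 7^1* 11^1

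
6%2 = 0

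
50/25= 2 = 2.00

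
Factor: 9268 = 2^2 * 7^1*331^1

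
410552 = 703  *584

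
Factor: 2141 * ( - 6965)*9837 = - 3^2*  5^1*7^1*199^1 *1093^1 * 2141^1 =- 146689983405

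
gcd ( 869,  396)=11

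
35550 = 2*17775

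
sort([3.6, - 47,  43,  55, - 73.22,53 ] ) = [  -  73.22 ,  -  47,3.6, 43, 53,55]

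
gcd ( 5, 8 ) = 1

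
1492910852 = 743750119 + 749160733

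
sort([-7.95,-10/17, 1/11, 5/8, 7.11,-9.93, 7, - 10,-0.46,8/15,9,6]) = [ - 10, - 9.93, - 7.95, - 10/17, - 0.46,1/11,8/15  ,  5/8,6,7, 7.11, 9 ] 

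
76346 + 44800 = 121146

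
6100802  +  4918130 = 11018932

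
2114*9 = 19026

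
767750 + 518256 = 1286006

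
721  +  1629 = 2350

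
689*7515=5177835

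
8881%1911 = 1237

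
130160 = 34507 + 95653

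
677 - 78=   599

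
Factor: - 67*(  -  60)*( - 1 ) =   -  2^2*3^1*5^1*  67^1  =  -4020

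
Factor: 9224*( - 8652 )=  - 2^5*3^1*7^1*103^1*1153^1  =  - 79806048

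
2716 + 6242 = 8958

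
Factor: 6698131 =11^1*643^1*947^1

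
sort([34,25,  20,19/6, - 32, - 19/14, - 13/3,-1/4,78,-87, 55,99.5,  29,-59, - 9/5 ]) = [ - 87, - 59, - 32, - 13/3, - 9/5,-19/14, - 1/4, 19/6,20,25,29,34,  55,78,99.5 ]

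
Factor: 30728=2^3*23^1*167^1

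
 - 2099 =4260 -6359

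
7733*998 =7717534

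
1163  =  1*1163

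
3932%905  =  312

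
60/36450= 2/1215= 0.00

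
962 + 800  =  1762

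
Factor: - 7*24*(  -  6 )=1008=2^4* 3^2*7^1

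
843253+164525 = 1007778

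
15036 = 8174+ 6862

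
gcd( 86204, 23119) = 1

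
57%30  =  27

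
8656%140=116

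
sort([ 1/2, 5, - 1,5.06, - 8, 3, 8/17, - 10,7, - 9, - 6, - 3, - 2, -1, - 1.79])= [ - 10 , - 9, -8, - 6, - 3, - 2, - 1.79, - 1 ,-1,  8/17, 1/2, 3, 5, 5.06, 7 ]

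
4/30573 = 4/30573 = 0.00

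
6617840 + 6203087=12820927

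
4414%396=58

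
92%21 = 8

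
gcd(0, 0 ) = 0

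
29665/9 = 3296  +  1/9 = 3296.11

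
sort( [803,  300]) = [ 300 , 803] 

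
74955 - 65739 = 9216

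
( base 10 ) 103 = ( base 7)205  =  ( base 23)4B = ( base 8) 147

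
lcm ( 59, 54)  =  3186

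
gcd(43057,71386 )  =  7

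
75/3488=75/3488 = 0.02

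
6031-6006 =25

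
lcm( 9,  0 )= 0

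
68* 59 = 4012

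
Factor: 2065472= 2^6*59^1 * 547^1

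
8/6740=2/1685= 0.00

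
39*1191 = 46449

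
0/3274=0 = 0.00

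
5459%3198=2261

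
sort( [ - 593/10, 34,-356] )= [-356, - 593/10,34 ] 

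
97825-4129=93696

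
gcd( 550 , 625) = 25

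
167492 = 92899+74593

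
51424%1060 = 544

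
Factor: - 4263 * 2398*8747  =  -2^1*3^1*7^2*11^1* 29^1*109^1*8747^1=-  89417729478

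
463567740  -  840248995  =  -376681255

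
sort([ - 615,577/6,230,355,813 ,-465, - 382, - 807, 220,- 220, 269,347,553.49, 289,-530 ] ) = [ - 807, - 615 , - 530, - 465, - 382, - 220, 577/6,220,230,269, 289 , 347,355, 553.49, 813 ]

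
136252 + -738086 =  - 601834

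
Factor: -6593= - 19^1 *347^1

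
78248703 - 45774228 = 32474475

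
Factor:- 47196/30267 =-2^2*23^1*59^ (-1) = -  92/59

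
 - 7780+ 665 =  - 7115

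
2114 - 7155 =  - 5041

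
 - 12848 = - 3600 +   -  9248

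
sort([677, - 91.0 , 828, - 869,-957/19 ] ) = [ - 869, - 91.0, - 957/19, 677,828]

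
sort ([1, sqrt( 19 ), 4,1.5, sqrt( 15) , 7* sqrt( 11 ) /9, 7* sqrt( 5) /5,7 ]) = [ 1, 1.5, 7*sqrt ( 11)/9, 7*sqrt(5)/5, sqrt( 15 ),4, sqrt( 19),  7]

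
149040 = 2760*54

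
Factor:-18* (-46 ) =828 = 2^2*3^2*23^1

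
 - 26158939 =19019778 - 45178717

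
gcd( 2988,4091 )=1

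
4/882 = 2/441 = 0.00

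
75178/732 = 102 + 257/366 = 102.70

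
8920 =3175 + 5745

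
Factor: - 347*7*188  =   - 456652=- 2^2*7^1*47^1 * 347^1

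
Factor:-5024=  - 2^5*157^1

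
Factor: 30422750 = 2^1 * 5^3*73^1*1667^1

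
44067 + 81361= 125428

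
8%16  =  8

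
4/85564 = 1/21391=0.00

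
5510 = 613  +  4897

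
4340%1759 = 822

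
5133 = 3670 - -1463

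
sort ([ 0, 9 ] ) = [ 0,9 ]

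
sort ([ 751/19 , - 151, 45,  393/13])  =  [ - 151, 393/13, 751/19 , 45 ] 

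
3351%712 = 503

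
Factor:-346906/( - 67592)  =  349/68  =  2^(-2) * 17^(-1)*349^1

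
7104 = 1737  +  5367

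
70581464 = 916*77054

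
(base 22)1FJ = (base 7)2300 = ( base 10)833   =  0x341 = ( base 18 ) 2a5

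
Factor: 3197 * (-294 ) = -939918 = - 2^1*3^1*7^2*23^1*139^1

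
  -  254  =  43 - 297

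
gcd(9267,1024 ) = 1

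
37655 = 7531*5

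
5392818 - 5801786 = -408968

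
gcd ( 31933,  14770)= 1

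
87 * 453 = 39411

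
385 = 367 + 18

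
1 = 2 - 1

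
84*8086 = 679224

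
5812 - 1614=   4198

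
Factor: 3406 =2^1*13^1*131^1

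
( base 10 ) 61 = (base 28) 25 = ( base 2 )111101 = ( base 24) 2D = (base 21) 2J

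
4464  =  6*744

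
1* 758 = 758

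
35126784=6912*5082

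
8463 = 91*93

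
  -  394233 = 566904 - 961137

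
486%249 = 237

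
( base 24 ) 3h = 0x59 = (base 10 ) 89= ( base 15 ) 5e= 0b1011001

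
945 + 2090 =3035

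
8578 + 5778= 14356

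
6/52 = 3/26 = 0.12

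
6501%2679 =1143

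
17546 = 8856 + 8690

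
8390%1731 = 1466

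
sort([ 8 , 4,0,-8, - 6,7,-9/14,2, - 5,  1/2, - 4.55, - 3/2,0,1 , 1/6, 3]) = [ - 8 ,-6, - 5, - 4.55, - 3/2,-9/14,0 , 0, 1/6,1/2,1, 2,3,4,7,8 ]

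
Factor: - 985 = -5^1*197^1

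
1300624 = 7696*169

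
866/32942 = 433/16471 = 0.03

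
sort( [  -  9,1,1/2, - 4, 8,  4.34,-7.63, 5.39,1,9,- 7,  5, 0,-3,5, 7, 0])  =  [-9, - 7.63, - 7,-4 ,- 3,0, 0,1/2, 1 , 1, 4.34,5, 5,5.39, 7,8, 9] 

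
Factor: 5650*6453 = 2^1*3^3*5^2 * 113^1*239^1= 36459450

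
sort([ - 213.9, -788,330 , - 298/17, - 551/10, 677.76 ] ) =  [  -  788,  -  213.9, - 551/10,-298/17,330,677.76 ] 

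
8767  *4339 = 38040013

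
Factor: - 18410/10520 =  - 2^( - 2)*7^1 = -  7/4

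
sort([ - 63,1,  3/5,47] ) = [-63 , 3/5,  1,47 ] 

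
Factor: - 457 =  - 457^1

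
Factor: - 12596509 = - 31^1*406339^1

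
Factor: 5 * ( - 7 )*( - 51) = 1785 = 3^1*5^1*7^1*17^1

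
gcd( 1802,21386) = 34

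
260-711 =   -  451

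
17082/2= 8541 = 8541.00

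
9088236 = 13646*666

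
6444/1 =6444 = 6444.00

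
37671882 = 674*55893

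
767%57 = 26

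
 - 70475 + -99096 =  - 169571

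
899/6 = 899/6  =  149.83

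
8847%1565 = 1022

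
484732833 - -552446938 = 1037179771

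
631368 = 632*999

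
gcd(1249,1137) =1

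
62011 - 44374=17637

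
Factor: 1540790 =2^1*5^1*154079^1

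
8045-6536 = 1509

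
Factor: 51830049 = 3^1*47^1*113^1*3253^1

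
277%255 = 22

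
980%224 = 84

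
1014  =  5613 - 4599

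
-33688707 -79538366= -113227073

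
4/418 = 2/209 = 0.01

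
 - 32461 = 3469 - 35930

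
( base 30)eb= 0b110101111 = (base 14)22b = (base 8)657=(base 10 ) 431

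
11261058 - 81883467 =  - 70622409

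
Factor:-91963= - 41^1*2243^1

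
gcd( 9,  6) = 3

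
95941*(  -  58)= - 5564578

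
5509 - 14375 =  - 8866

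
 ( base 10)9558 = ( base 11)71aa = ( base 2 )10010101010110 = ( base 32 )9am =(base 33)8PL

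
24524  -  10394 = 14130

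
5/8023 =5/8023 = 0.00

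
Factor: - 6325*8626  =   - 54559450 =- 2^1*5^2*11^1*19^1*23^1*227^1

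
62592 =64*978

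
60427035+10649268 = 71076303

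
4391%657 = 449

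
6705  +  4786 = 11491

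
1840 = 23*80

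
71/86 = 71/86 = 0.83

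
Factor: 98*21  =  2^1*3^1 * 7^3  =  2058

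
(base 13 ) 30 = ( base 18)23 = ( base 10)39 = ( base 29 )1A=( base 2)100111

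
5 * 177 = 885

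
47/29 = 1+18/29 =1.62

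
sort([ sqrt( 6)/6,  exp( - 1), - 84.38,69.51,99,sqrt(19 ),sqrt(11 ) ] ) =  [  -  84.38,exp( - 1),sqrt(6)/6,sqrt( 11 ), sqrt(19),69.51, 99]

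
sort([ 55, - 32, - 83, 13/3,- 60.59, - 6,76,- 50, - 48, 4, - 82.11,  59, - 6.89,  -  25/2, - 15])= [ - 83,- 82.11,  -  60.59, - 50, - 48,-32, - 15, - 25/2,  -  6.89,-6 , 4,13/3 , 55,59,76]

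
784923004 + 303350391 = 1088273395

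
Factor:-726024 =-2^3*3^1*13^2 *179^1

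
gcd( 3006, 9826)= 2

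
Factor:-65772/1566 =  -2^1*3^1*7^1 = - 42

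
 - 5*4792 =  - 23960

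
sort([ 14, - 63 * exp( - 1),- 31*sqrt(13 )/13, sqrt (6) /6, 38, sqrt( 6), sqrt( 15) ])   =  [ - 63*exp (  -  1 )  , - 31*sqrt( 13) /13, sqrt( 6 )/6, sqrt (6 ) , sqrt ( 15), 14, 38 ] 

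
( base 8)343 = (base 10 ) 227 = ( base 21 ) AH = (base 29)7O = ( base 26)8J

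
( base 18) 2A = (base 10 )46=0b101110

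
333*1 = 333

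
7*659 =4613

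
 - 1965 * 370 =-727050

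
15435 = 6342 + 9093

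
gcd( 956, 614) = 2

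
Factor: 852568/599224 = 106571/74903 = 19^1*71^1*79^1*74903^(-1)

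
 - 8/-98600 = 1/12325  =  0.00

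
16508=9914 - -6594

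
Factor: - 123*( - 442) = 2^1*3^1*13^1*17^1*41^1 = 54366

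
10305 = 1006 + 9299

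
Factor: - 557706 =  - 2^1*3^1*92951^1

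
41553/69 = 13851/23 = 602.22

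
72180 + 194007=266187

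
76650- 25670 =50980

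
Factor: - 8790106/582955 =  - 2^1*5^( - 1 )*13^1*31^ ( - 1) *149^1*2269^1*3761^ ( - 1) 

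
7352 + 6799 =14151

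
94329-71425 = 22904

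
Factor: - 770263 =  - 13^1 * 193^1 * 307^1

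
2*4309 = 8618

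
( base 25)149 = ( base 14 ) 3A6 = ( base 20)1GE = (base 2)1011011110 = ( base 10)734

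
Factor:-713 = -23^1*31^1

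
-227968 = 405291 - 633259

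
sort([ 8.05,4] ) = [4, 8.05]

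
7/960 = 7/960  =  0.01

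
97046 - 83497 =13549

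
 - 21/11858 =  - 1+1691/1694 =-0.00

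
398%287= 111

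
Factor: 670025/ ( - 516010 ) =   -  2^( - 1 )*5^1*11^( - 1) * 4691^( - 1 ) * 26801^1 = - 134005/103202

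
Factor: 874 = 2^1 * 19^1 * 23^1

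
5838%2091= 1656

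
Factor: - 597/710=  - 2^( - 1 ) * 3^1*5^( - 1) * 71^( - 1 )*199^1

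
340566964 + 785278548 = 1125845512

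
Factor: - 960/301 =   -  2^6 * 3^1*5^1*7^( - 1 )*43^(-1)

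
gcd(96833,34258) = 1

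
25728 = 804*32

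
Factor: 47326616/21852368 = 5915827/2731546 = 2^(-1) * 47^ (-1)*241^1 * 24547^1*29059^(-1)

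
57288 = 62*924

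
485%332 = 153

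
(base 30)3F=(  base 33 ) 36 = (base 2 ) 1101001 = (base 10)105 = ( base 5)410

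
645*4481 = 2890245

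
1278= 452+826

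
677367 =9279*73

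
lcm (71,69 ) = 4899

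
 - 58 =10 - 68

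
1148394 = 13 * 88338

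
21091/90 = 234 + 31/90 = 234.34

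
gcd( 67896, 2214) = 738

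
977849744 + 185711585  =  1163561329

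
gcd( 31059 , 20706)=10353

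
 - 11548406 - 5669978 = -17218384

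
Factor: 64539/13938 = 2^( - 1)*3^1 *23^( - 1)*71^1 = 213/46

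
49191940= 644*76385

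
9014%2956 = 146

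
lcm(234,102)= 3978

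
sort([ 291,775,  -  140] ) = [ - 140, 291, 775 ] 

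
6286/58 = 3143/29 = 108.38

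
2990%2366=624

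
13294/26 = 6647/13 = 511.31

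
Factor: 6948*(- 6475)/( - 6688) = 11247075/1672 = 2^( - 3 )*3^2 * 5^2*7^1*11^( - 1 )*19^(-1 )*37^1*193^1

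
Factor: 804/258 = 134/43 = 2^1*43^( - 1 )*67^1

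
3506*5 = 17530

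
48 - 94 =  - 46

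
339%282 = 57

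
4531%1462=145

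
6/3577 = 6/3577 = 0.00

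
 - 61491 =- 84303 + 22812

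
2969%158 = 125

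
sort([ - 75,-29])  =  [ - 75, - 29]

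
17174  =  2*8587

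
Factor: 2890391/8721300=412913/1245900  =  2^(  -  2)*3^ ( - 1)*5^(  -  2)*17^1*107^1 * 227^1*4153^(  -  1)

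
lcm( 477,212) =1908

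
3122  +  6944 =10066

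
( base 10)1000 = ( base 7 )2626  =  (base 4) 33220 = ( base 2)1111101000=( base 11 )82a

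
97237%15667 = 3235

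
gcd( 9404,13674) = 2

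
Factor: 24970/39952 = 5/8 = 2^ ( - 3 ) *5^1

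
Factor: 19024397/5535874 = 2^(- 1 )*7^2* 388253^1*2767937^ ( - 1)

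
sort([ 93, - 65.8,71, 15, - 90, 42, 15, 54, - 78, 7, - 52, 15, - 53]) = [ - 90, - 78, - 65.8, - 53,- 52, 7 , 15, 15, 15, 42,54,  71, 93 ] 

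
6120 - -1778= 7898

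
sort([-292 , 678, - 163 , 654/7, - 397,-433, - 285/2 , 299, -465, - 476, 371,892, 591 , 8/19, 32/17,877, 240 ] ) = [ - 476, - 465, - 433, -397, - 292, - 163, - 285/2,8/19,  32/17,654/7,240,299,371 , 591,678 , 877,  892 ]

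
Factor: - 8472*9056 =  - 2^8 * 3^1*283^1 * 353^1 = -76722432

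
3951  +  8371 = 12322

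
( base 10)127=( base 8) 177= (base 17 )78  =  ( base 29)4b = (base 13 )9A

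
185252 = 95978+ 89274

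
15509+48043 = 63552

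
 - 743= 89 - 832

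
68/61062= 34/30531 = 0.00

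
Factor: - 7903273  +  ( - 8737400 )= -16640673 = - 3^1*7^1*792413^1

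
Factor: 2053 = 2053^1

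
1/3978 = 1/3978 = 0.00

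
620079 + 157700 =777779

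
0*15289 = 0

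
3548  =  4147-599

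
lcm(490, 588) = 2940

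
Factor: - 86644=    - 2^2* 21661^1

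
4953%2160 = 633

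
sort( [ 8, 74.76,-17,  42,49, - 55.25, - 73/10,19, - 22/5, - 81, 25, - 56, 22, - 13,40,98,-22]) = [-81 ,-56, -55.25,-22,-17 ,-13, -73/10,-22/5 , 8, 19 , 22 , 25,  40,42 , 49,  74.76, 98]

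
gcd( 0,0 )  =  0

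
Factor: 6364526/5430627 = 2^1*3^(- 2)*7^1*29^(-1)*20807^(-1)*454609^1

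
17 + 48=65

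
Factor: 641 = 641^1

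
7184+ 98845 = 106029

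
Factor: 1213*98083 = 118974679 = 43^1*1213^1*2281^1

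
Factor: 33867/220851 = 71^1*463^( - 1) = 71/463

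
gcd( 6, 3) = 3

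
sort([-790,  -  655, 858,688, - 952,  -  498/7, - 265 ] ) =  [ - 952 , - 790 , - 655, - 265, - 498/7, 688, 858] 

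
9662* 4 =38648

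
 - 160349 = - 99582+- 60767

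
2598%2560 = 38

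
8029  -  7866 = 163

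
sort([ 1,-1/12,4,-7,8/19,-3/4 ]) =[ - 7, - 3/4, - 1/12, 8/19,1, 4]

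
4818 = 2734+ 2084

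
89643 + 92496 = 182139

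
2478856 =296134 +2182722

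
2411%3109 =2411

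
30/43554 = 5/7259 = 0.00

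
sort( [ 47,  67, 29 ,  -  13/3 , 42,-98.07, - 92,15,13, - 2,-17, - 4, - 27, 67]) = [ - 98.07, - 92,-27,-17,  -  13/3 ,- 4, - 2,13,  15, 29,42, 47, 67,67 ] 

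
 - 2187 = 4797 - 6984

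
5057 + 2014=7071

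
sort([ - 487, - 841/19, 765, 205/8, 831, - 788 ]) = [ -788,-487, - 841/19, 205/8,765,  831]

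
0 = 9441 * 0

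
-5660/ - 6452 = 1415/1613 =0.88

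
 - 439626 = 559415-999041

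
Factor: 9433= 9433^1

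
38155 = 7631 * 5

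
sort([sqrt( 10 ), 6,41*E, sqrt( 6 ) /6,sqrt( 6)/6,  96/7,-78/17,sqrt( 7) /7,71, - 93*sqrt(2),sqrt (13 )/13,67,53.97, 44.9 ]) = [  -  93*sqrt( 2), - 78/17,sqrt(13 ) /13,sqrt( 7)/7,sqrt( 6)/6,sqrt( 6 ) /6,sqrt( 10 ), 6, 96/7,44.9, 53.97,67 , 71,  41*E]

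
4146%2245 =1901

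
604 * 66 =39864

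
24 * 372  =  8928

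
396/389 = 1+7/389  =  1.02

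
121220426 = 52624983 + 68595443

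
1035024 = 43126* 24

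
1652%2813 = 1652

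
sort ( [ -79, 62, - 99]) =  [ - 99, - 79, 62 ]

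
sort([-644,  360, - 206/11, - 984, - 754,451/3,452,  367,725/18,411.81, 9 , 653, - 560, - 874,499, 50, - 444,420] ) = [ - 984, - 874,  -  754, - 644,-560, - 444,  -  206/11,9,725/18,50,451/3 , 360 , 367, 411.81,420,452,499,653] 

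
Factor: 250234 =2^1*125117^1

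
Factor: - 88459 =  - 7^1 *12637^1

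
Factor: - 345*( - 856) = 295320 = 2^3*3^1 * 5^1*23^1*107^1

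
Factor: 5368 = 2^3*11^1*61^1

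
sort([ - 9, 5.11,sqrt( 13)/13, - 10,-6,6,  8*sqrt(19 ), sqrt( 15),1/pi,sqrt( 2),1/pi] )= [ - 10, -9,  -  6, sqrt( 13 )/13,1/pi,1/pi,  sqrt( 2 ),sqrt( 15 ), 5.11,6,8 * sqrt(19 )]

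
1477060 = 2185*676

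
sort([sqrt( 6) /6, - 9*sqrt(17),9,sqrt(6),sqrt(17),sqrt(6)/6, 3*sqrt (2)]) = [ - 9*sqrt (17),sqrt(6 ) /6, sqrt(6)/6,sqrt(6),sqrt(17), 3*sqrt ( 2),9 ]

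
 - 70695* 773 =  - 54647235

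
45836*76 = 3483536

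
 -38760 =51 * ( - 760 ) 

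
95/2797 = 95/2797 = 0.03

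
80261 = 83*967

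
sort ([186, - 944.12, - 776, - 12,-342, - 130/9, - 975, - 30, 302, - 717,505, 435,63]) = [ - 975, - 944.12, -776, - 717, - 342, - 30,-130/9, - 12,  63,186, 302,435, 505] 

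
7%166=7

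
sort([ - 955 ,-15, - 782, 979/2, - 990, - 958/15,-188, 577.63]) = [ - 990, -955, - 782, - 188,-958/15, - 15 , 979/2, 577.63]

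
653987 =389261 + 264726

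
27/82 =27/82 = 0.33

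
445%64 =61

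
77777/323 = 77777/323 = 240.80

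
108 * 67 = 7236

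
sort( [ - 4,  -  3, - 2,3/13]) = [ - 4,-3,-2,3/13]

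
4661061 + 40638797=45299858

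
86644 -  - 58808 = 145452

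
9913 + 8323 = 18236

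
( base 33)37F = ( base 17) c2b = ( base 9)4733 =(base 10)3513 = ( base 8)6671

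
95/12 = 95/12 = 7.92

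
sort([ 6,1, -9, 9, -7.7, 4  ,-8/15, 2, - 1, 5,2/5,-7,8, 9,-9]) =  [-9, - 9, - 7.7, - 7 , - 1,-8/15, 2/5, 1, 2, 4,5, 6 , 8, 9, 9 ]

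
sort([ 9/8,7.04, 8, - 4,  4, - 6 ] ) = [ - 6,- 4, 9/8,4,7.04, 8 ]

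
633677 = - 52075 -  - 685752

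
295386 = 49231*6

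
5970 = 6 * 995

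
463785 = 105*4417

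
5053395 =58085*87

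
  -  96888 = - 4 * 24222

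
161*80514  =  12962754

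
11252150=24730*455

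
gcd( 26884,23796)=4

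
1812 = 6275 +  -4463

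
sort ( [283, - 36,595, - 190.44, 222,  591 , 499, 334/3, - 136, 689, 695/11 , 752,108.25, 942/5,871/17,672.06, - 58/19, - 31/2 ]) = [ - 190.44, - 136, - 36, - 31/2, - 58/19, 871/17, 695/11 , 108.25,334/3,942/5,  222,283 , 499, 591,595,672.06,  689,  752 ] 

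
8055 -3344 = 4711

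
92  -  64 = 28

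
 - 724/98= - 362/49=- 7.39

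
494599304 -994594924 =-499995620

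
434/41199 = 14/1329 = 0.01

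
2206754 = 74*29821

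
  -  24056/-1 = 24056  +  0/1 = 24056.00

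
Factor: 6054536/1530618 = 2^2*3^(- 1 )*71^(-1)*373^1*2029^1*  3593^ ( - 1) = 3027268/765309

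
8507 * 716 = 6091012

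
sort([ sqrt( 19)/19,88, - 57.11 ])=[-57.11,sqrt( 19 )/19,88 ]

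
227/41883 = 227/41883 =0.01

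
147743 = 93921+53822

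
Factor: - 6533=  - 47^1*139^1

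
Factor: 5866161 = 3^1*7^1*31^1*9011^1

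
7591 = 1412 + 6179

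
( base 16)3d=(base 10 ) 61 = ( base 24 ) 2d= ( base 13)49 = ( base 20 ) 31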